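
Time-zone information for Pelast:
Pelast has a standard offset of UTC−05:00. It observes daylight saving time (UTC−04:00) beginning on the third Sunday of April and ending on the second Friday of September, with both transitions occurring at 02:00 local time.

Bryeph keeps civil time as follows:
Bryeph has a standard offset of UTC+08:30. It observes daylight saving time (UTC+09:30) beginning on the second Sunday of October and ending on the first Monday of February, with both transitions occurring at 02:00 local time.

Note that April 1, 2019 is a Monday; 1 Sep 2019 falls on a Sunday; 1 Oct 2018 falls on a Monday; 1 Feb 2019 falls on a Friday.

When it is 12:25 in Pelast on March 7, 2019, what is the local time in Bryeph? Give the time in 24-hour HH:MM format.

01:55

1 April 2019 is a Monday, so the first Sunday is April 7 and the third is April 21.
1 September 2019 is a Sunday, so the first Friday is September 6 and the second is September 13.
Daylight saving runs 21 April – 13 September; March 7, 2019 is outside that window, so Pelast is on standard time at UTC−05:00.
12:25 Pelast + 5h = 17:25 UTC.
1 October 2018 is a Monday, so the first Sunday is October 7 and the second is October 14.
1 February 2019 is a Friday, so the first Monday is February 4.
At the standard offset (UTC+08:30), 17:25 UTC + 8h30m = 01:55 Bryeph standard time (rolling into the next day, 8 March 2019).
Daylight saving runs 14 October 2018 – 4 February 2019; the standard-time date in Bryeph, March 8, 2019, is outside that window, so Bryeph is on standard time at UTC+08:30.
17:25 UTC + 8h30m = 01:55 Bryeph (rolling into the next day, 8 March 2019).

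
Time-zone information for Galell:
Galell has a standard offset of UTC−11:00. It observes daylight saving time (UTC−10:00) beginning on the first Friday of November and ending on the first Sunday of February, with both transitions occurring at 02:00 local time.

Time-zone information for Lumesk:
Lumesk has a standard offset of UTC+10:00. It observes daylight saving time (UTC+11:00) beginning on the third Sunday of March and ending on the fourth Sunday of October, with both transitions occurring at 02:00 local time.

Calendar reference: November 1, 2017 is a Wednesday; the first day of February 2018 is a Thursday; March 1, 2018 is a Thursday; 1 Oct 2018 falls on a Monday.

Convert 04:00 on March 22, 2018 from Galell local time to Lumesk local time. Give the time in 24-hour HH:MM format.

02:00

1 November 2017 is a Wednesday, so the first Friday is November 3.
1 February 2018 is a Thursday, so the first Sunday is February 4.
March 22, 2018 does not fall between 3 November 2017 and 4 February 2018, so daylight saving is not in effect and Galell is at UTC−11:00.
04:00 Galell + 11h = 15:00 UTC.
1 March 2018 is a Thursday, so the first Sunday is March 4 and the third is March 18.
1 October 2018 is a Monday, so the first Sunday is October 7 and the fourth is October 28.
At the standard offset (UTC+10:00), 15:00 UTC + 10h = 01:00 Lumesk standard time (rolling into the next day, 23 March 2018).
The standard-time date in Lumesk, March 23, 2018, lies within the daylight-saving period (18 March – 28 October), so Lumesk is on daylight time, UTC+11:00.
15:00 UTC + 11h = 02:00 Lumesk (rolling into the next day, 23 March 2018).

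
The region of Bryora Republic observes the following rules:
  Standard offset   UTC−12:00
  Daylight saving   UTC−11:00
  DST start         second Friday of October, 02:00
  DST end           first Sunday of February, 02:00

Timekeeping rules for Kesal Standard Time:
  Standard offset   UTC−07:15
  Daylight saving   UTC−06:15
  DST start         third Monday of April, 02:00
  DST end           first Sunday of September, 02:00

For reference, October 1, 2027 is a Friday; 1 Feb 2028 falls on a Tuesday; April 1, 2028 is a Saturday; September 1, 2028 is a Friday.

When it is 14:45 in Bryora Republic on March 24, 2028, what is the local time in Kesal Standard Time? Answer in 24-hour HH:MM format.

1 October 2027 is a Friday, so the first Friday is October 1 and the second is October 8.
1 February 2028 is a Tuesday, so the first Sunday is February 6.
Daylight saving runs 8 October 2027 – 6 February 2028; March 24, 2028 is outside that window, so Bryora Republic is on standard time at UTC−12:00.
14:45 Bryora Republic + 12h = 02:45 UTC (rolling into the next day, 25 March 2028).
1 April 2028 is a Saturday, so the first Monday is April 3 and the third is April 17.
1 September 2028 is a Friday, so the first Sunday is September 3.
At the standard offset (UTC−07:15), 02:45 UTC − 7h15m = 19:30 Kesal Standard Time standard time (rolling into the previous day, 24 March 2028).
Daylight saving runs 17 April – 3 September; the standard-time date in Kesal Standard Time, March 24, 2028, is outside that window, so Kesal Standard Time is on standard time at UTC−07:15.
02:45 UTC − 7h15m = 19:30 Kesal Standard Time (rolling into the previous day, 24 March 2028).

19:30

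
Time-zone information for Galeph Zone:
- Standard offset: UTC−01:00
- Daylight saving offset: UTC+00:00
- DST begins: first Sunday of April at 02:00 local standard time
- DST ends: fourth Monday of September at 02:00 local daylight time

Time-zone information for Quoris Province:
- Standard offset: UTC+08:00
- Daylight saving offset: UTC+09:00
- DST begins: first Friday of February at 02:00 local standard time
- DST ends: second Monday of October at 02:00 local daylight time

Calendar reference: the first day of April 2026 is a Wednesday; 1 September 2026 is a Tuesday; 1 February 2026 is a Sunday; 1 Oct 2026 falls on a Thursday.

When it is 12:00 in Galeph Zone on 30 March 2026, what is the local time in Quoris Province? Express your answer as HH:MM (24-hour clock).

22:00

1 April 2026 is a Wednesday, so the first Sunday is April 5.
1 September 2026 is a Tuesday, so the first Monday is September 7 and the fourth is September 28.
Daylight saving runs 5 April – 28 September; 30 March 2026 is outside that window, so Galeph Zone is on standard time at UTC−01:00.
12:00 Galeph Zone + 1h = 13:00 UTC.
1 February 2026 is a Sunday, so the first Friday is February 6.
1 October 2026 is a Thursday, so the first Monday is October 5 and the second is October 12.
At the standard offset (UTC+08:00), 13:00 UTC + 8h = 21:00 Quoris Province standard time.
The standard-time date in Quoris Province, 30 March 2026, lies within the daylight-saving period (6 February – 12 October), so Quoris Province is on daylight time, UTC+09:00.
13:00 UTC + 9h = 22:00 Quoris Province.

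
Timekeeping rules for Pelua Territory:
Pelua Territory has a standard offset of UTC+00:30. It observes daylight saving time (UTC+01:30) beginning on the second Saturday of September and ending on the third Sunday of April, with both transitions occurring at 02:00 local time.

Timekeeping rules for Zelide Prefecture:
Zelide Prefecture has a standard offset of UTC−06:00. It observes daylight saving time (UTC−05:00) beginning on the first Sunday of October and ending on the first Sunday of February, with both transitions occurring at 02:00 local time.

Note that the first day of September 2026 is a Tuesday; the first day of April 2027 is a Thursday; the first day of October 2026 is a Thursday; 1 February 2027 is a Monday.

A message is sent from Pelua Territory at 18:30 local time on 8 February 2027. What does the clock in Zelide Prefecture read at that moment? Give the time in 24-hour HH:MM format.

1 September 2026 is a Tuesday, so the first Saturday is September 5 and the second is September 12.
1 April 2027 is a Thursday, so the first Sunday is April 4 and the third is April 18.
8 February 2027 falls between 12 September 2026 and 18 April 2027, so daylight saving is in effect and Pelua Territory is at UTC+01:30.
18:30 Pelua Territory − 1h30m = 17:00 UTC.
1 October 2026 is a Thursday, so the first Sunday is October 4.
1 February 2027 is a Monday, so the first Sunday is February 7.
At the standard offset (UTC−06:00), 17:00 UTC − 6h = 11:00 Zelide Prefecture standard time.
Daylight saving runs 4 October 2026 – 7 February 2027; the standard-time date in Zelide Prefecture, 8 February 2027, is outside that window, so Zelide Prefecture is on standard time at UTC−06:00.
17:00 UTC − 6h = 11:00 Zelide Prefecture.

11:00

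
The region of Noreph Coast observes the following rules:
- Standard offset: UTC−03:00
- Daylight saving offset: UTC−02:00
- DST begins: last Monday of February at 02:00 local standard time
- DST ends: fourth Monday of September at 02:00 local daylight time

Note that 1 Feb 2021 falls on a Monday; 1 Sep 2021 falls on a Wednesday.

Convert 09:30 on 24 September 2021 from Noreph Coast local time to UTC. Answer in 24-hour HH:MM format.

11:30

1 February 2021 is a Monday, so Mondays fall on 1, 8, 15, 22; the last is February 22.
1 September 2021 is a Wednesday, so the first Monday is September 6 and the fourth is September 27.
Daylight saving runs 22 February – 27 September; 24 September 2021 is inside that window, so Noreph Coast is at UTC−02:00.
09:30 local + 2h = 11:30 UTC.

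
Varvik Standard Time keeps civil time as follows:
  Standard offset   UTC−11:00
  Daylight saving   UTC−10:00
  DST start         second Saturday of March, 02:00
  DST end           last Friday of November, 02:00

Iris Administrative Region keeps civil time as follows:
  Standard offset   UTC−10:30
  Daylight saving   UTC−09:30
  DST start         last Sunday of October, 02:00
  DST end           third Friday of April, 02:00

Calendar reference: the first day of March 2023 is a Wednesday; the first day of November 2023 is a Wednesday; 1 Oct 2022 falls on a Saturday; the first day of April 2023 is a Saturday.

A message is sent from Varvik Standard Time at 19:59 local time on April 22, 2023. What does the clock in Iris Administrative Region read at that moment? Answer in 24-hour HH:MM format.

1 March 2023 is a Wednesday, so the first Saturday is March 4 and the second is March 11.
1 November 2023 is a Wednesday, so Fridays fall on 3, 10, 17, 24; the last is November 24.
April 22, 2023 falls between 11 March and 24 November, so daylight saving is in effect and Varvik Standard Time is at UTC−10:00.
19:59 Varvik Standard Time + 10h = 05:59 UTC (rolling into the next day, 23 April 2023).
1 October 2022 is a Saturday, so Sundays fall on 2, 9, 16, 23, 30; the last is October 30.
1 April 2023 is a Saturday, so the first Friday is April 7 and the third is April 21.
At the standard offset (UTC−10:30), 05:59 UTC − 10h30m = 19:29 Iris Administrative Region standard time (rolling into the previous day, 22 April 2023).
The standard-time date in Iris Administrative Region, April 22, 2023, is outside the daylight-saving period (30 October 2022 – 21 April 2023), so Iris Administrative Region is on standard time, UTC−10:30.
05:59 UTC − 10h30m = 19:29 Iris Administrative Region (rolling into the previous day, 22 April 2023).

19:29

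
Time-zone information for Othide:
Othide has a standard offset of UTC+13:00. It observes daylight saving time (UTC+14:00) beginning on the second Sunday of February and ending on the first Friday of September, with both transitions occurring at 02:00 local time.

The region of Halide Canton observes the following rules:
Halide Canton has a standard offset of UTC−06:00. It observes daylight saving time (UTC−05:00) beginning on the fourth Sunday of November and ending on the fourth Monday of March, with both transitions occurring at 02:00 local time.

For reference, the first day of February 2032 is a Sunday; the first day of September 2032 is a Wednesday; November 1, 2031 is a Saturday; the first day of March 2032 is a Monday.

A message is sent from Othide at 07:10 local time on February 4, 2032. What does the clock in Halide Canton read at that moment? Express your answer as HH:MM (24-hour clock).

13:10

1 February 2032 is a Sunday, so the first Sunday is February 1 and the second is February 8.
1 September 2032 is a Wednesday, so the first Friday is September 3.
February 4, 2032 does not fall between 8 February and 3 September, so daylight saving is not in effect and Othide is at UTC+13:00.
07:10 Othide − 13h = 18:10 UTC (rolling into the previous day, 3 February 2032).
1 November 2031 is a Saturday, so the first Sunday is November 2 and the fourth is November 23.
1 March 2032 is a Monday, so the first Monday is March 1 and the fourth is March 22.
At the standard offset (UTC−06:00), 18:10 UTC − 6h = 12:10 Halide Canton standard time.
Daylight saving runs 23 November 2031 – 22 March 2032; the standard-time date in Halide Canton, February 3, 2032, is inside that window, so Halide Canton is at UTC−05:00.
18:10 UTC − 5h = 13:10 Halide Canton.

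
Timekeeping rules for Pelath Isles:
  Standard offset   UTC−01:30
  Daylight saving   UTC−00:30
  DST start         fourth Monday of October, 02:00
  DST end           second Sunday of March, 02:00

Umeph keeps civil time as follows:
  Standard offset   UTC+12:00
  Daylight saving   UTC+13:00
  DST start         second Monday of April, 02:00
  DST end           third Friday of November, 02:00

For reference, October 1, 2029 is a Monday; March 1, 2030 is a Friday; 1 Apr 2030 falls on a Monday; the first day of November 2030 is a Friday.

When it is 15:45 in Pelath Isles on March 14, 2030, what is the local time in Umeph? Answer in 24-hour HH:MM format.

1 October 2029 is a Monday, so the first Monday is October 1 and the fourth is October 22.
1 March 2030 is a Friday, so the first Sunday is March 3 and the second is March 10.
March 14, 2030 does not fall between 22 October 2029 and 10 March 2030, so daylight saving is not in effect and Pelath Isles is at UTC−01:30.
15:45 Pelath Isles + 1h30m = 17:15 UTC.
1 April 2030 is a Monday, so the first Monday is April 1 and the second is April 8.
1 November 2030 is a Friday, so the first Friday is November 1 and the third is November 15.
At the standard offset (UTC+12:00), 17:15 UTC + 12h = 05:15 Umeph standard time (rolling into the next day, 15 March 2030).
Daylight saving runs 8 April – 15 November; the standard-time date in Umeph, March 15, 2030, is outside that window, so Umeph is on standard time at UTC+12:00.
17:15 UTC + 12h = 05:15 Umeph (rolling into the next day, 15 March 2030).

05:15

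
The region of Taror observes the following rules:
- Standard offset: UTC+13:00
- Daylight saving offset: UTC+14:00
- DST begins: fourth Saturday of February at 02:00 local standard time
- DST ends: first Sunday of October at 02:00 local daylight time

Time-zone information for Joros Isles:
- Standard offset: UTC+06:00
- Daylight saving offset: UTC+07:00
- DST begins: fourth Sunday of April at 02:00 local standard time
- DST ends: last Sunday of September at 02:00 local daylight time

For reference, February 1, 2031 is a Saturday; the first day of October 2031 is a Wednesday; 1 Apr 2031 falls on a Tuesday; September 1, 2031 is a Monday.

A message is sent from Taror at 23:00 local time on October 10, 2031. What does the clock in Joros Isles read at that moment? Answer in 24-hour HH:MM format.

1 February 2031 is a Saturday, so the first Saturday is February 1 and the fourth is February 22.
1 October 2031 is a Wednesday, so the first Sunday is October 5.
October 10, 2031 is outside the daylight-saving period (22 February – 5 October), so Taror is on standard time, UTC+13:00.
23:00 Taror − 13h = 10:00 UTC.
1 April 2031 is a Tuesday, so the first Sunday is April 6 and the fourth is April 27.
1 September 2031 is a Monday, so Sundays fall on 7, 14, 21, 28; the last is September 28.
At the standard offset (UTC+06:00), 10:00 UTC + 6h = 16:00 Joros Isles standard time.
Daylight saving runs 27 April – 28 September; the standard-time date in Joros Isles, October 10, 2031, is outside that window, so Joros Isles is on standard time at UTC+06:00.
10:00 UTC + 6h = 16:00 Joros Isles.

16:00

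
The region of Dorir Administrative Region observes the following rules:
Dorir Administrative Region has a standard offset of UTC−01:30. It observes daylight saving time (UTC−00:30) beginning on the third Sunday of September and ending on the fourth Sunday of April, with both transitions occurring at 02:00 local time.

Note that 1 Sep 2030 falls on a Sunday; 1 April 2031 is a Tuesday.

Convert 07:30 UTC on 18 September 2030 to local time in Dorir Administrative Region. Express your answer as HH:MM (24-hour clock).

07:00

1 September 2030 is a Sunday, so the first Sunday is September 1 and the third is September 15.
1 April 2031 is a Tuesday, so the first Sunday is April 6 and the fourth is April 27.
At the standard offset (UTC−01:30), 07:30 UTC − 1h30m = 06:00 Dorir Administrative Region standard time.
The standard-time date in Dorir Administrative Region, 18 September 2030, lies within the daylight-saving period (15 September 2030 – 27 April 2031), so Dorir Administrative Region is on daylight time, UTC−00:30.
07:30 UTC − 0h30m = 07:00 local.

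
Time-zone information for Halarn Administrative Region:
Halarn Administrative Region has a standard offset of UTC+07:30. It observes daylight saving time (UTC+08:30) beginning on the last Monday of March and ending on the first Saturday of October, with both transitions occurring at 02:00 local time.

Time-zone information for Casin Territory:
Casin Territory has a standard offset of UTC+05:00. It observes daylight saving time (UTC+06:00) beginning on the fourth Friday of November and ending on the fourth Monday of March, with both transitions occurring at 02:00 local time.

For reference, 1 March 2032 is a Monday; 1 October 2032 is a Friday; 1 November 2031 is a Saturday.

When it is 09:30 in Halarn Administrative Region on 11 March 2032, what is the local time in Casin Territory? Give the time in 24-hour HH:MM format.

08:00

1 March 2032 is a Monday, so Mondays fall on 1, 8, 15, 22, 29; the last is March 29.
1 October 2032 is a Friday, so the first Saturday is October 2.
Daylight saving runs 29 March – 2 October; 11 March 2032 is outside that window, so Halarn Administrative Region is on standard time at UTC+07:30.
09:30 Halarn Administrative Region − 7h30m = 02:00 UTC.
1 November 2031 is a Saturday, so the first Friday is November 7 and the fourth is November 28.
1 March 2032 is a Monday, so the first Monday is March 1 and the fourth is March 22.
At the standard offset (UTC+05:00), 02:00 UTC + 5h = 07:00 Casin Territory standard time.
The standard-time date in Casin Territory, 11 March 2032, lies within the daylight-saving period (28 November 2031 – 22 March 2032), so Casin Territory is on daylight time, UTC+06:00.
02:00 UTC + 6h = 08:00 Casin Territory.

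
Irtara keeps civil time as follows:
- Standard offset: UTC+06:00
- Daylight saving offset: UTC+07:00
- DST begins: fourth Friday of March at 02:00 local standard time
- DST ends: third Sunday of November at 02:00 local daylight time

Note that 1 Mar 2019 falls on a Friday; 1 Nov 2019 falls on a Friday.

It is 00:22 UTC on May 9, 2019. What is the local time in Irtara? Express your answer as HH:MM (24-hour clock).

07:22

1 March 2019 is a Friday, so the first Friday is March 1 and the fourth is March 22.
1 November 2019 is a Friday, so the first Sunday is November 3 and the third is November 17.
At the standard offset (UTC+06:00), 00:22 UTC + 6h = 06:22 Irtara standard time.
The standard-time date in Irtara, May 9, 2019, falls between 22 March and 17 November, so daylight saving is in effect and Irtara is at UTC+07:00.
00:22 UTC + 7h = 07:22 local.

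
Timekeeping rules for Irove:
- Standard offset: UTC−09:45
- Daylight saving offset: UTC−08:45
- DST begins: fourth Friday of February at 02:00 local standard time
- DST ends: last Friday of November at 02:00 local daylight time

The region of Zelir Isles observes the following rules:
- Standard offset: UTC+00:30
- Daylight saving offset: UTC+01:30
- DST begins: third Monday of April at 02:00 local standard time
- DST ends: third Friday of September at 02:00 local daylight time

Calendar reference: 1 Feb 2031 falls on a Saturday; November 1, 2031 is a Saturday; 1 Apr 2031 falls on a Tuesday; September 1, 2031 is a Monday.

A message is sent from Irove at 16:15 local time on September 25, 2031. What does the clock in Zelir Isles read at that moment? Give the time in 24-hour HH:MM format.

1 February 2031 is a Saturday, so the first Friday is February 7 and the fourth is February 28.
1 November 2031 is a Saturday, so Fridays fall on 7, 14, 21, 28; the last is November 28.
Daylight saving runs 28 February – 28 November; September 25, 2031 is inside that window, so Irove is at UTC−08:45.
16:15 Irove + 8h45m = 01:00 UTC (rolling into the next day, 26 September 2031).
1 April 2031 is a Tuesday, so the first Monday is April 7 and the third is April 21.
1 September 2031 is a Monday, so the first Friday is September 5 and the third is September 19.
At the standard offset (UTC+00:30), 01:00 UTC + 0h30m = 01:30 Zelir Isles standard time.
The standard-time date in Zelir Isles, September 26, 2031, does not fall between 21 April and 19 September, so daylight saving is not in effect and Zelir Isles is at UTC+00:30.
01:00 UTC + 0h30m = 01:30 Zelir Isles.

01:30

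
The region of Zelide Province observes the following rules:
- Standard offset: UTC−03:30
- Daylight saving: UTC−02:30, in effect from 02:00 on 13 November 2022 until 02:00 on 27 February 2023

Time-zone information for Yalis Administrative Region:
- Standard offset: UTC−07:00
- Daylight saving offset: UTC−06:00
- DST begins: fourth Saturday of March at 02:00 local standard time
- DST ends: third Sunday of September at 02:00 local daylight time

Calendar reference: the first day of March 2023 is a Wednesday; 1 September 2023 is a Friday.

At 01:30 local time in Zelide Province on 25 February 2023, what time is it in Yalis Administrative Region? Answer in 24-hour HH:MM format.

Daylight saving runs 13 November 2022 – 27 February 2023; 25 February 2023 is inside that window, so Zelide Province is at UTC−02:30.
01:30 Zelide Province + 2h30m = 04:00 UTC.
1 March 2023 is a Wednesday, so the first Saturday is March 4 and the fourth is March 25.
1 September 2023 is a Friday, so the first Sunday is September 3 and the third is September 17.
At the standard offset (UTC−07:00), 04:00 UTC − 7h = 21:00 Yalis Administrative Region standard time (rolling into the previous day, 24 February 2023).
The standard-time date in Yalis Administrative Region, 24 February 2023, does not fall between 25 March and 17 September, so daylight saving is not in effect and Yalis Administrative Region is at UTC−07:00.
04:00 UTC − 7h = 21:00 Yalis Administrative Region (rolling into the previous day, 24 February 2023).

21:00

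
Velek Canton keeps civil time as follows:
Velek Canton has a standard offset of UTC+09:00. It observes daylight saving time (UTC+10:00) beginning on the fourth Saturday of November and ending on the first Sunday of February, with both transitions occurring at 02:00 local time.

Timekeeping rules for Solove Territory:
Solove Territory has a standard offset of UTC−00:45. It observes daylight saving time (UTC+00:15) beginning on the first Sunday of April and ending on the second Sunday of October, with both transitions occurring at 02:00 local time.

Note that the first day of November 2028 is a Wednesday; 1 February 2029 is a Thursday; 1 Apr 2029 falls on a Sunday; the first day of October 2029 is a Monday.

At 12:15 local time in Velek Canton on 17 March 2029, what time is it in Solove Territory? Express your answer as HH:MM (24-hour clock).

02:30

1 November 2028 is a Wednesday, so the first Saturday is November 4 and the fourth is November 25.
1 February 2029 is a Thursday, so the first Sunday is February 4.
17 March 2029 is outside the daylight-saving period (25 November 2028 – 4 February 2029), so Velek Canton is on standard time, UTC+09:00.
12:15 Velek Canton − 9h = 03:15 UTC.
1 April 2029 is a Sunday, so the first Sunday is April 1.
1 October 2029 is a Monday, so the first Sunday is October 7 and the second is October 14.
At the standard offset (UTC−00:45), 03:15 UTC − 0h45m = 02:30 Solove Territory standard time.
Daylight saving runs 1 April – 14 October; the standard-time date in Solove Territory, 17 March 2029, is outside that window, so Solove Territory is on standard time at UTC−00:45.
03:15 UTC − 0h45m = 02:30 Solove Territory.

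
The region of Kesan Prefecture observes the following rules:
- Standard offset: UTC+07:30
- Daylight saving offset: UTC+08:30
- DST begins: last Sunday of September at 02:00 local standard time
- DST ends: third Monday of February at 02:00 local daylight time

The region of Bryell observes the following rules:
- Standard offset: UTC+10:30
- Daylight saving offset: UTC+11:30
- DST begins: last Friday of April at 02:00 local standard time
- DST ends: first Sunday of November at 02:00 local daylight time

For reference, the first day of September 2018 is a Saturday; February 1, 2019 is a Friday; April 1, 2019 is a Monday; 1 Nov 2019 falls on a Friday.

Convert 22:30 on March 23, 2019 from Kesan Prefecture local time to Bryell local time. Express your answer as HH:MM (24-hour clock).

01:30

1 September 2018 is a Saturday, so Sundays fall on 2, 9, 16, 23, 30; the last is September 30.
1 February 2019 is a Friday, so the first Monday is February 4 and the third is February 18.
Daylight saving runs 30 September 2018 – 18 February 2019; March 23, 2019 is outside that window, so Kesan Prefecture is on standard time at UTC+07:30.
22:30 Kesan Prefecture − 7h30m = 15:00 UTC.
1 April 2019 is a Monday, so Fridays fall on 5, 12, 19, 26; the last is April 26.
1 November 2019 is a Friday, so the first Sunday is November 3.
At the standard offset (UTC+10:30), 15:00 UTC + 10h30m = 01:30 Bryell standard time (rolling into the next day, 24 March 2019).
Daylight saving runs 26 April – 3 November; the standard-time date in Bryell, March 24, 2019, is outside that window, so Bryell is on standard time at UTC+10:30.
15:00 UTC + 10h30m = 01:30 Bryell (rolling into the next day, 24 March 2019).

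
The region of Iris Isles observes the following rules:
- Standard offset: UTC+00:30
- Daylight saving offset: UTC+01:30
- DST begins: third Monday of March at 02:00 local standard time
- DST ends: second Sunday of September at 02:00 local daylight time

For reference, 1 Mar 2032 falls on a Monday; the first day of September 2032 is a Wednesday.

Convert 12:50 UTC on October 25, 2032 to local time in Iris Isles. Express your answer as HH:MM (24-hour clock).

13:20

1 March 2032 is a Monday, so the first Monday is March 1 and the third is March 15.
1 September 2032 is a Wednesday, so the first Sunday is September 5 and the second is September 12.
At the standard offset (UTC+00:30), 12:50 UTC + 0h30m = 13:20 Iris Isles standard time.
Daylight saving runs 15 March – 12 September; the standard-time date in Iris Isles, October 25, 2032, is outside that window, so Iris Isles is on standard time at UTC+00:30.
12:50 UTC + 0h30m = 13:20 local.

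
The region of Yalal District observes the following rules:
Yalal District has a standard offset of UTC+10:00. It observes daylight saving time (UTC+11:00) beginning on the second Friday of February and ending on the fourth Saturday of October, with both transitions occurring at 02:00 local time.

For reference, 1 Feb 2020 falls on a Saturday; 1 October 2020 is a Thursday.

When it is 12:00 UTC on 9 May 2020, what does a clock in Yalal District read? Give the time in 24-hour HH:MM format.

23:00

1 February 2020 is a Saturday, so the first Friday is February 7 and the second is February 14.
1 October 2020 is a Thursday, so the first Saturday is October 3 and the fourth is October 24.
At the standard offset (UTC+10:00), 12:00 UTC + 10h = 22:00 Yalal District standard time.
Daylight saving runs 14 February – 24 October; the standard-time date in Yalal District, 9 May 2020, is inside that window, so Yalal District is at UTC+11:00.
12:00 UTC + 11h = 23:00 local.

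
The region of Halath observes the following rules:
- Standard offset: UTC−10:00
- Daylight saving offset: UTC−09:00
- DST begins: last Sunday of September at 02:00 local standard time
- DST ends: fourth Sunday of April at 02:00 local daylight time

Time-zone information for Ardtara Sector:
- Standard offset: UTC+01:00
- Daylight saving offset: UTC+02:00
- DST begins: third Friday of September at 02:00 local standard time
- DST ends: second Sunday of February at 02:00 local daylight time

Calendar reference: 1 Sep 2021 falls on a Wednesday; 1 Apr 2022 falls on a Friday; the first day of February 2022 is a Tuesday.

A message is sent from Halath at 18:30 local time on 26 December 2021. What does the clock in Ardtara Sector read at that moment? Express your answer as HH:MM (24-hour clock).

05:30

1 September 2021 is a Wednesday, so Sundays fall on 5, 12, 19, 26; the last is September 26.
1 April 2022 is a Friday, so the first Sunday is April 3 and the fourth is April 24.
Daylight saving runs 26 September 2021 – 24 April 2022; 26 December 2021 is inside that window, so Halath is at UTC−09:00.
18:30 Halath + 9h = 03:30 UTC (rolling into the next day, 27 December 2021).
1 September 2021 is a Wednesday, so the first Friday is September 3 and the third is September 17.
1 February 2022 is a Tuesday, so the first Sunday is February 6 and the second is February 13.
At the standard offset (UTC+01:00), 03:30 UTC + 1h = 04:30 Ardtara Sector standard time.
Daylight saving runs 17 September 2021 – 13 February 2022; the standard-time date in Ardtara Sector, 27 December 2021, is inside that window, so Ardtara Sector is at UTC+02:00.
03:30 UTC + 2h = 05:30 Ardtara Sector.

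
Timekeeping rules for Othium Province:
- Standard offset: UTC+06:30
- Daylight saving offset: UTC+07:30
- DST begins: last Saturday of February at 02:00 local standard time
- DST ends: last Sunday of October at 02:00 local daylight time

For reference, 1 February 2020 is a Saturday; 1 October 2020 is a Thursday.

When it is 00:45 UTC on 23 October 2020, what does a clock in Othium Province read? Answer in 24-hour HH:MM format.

08:15

1 February 2020 is a Saturday, so Saturdays fall on 1, 8, 15, 22, 29; the last is February 29.
1 October 2020 is a Thursday, so Sundays fall on 4, 11, 18, 25; the last is October 25.
At the standard offset (UTC+06:30), 00:45 UTC + 6h30m = 07:15 Othium Province standard time.
Daylight saving runs 29 February – 25 October; the standard-time date in Othium Province, 23 October 2020, is inside that window, so Othium Province is at UTC+07:30.
00:45 UTC + 7h30m = 08:15 local.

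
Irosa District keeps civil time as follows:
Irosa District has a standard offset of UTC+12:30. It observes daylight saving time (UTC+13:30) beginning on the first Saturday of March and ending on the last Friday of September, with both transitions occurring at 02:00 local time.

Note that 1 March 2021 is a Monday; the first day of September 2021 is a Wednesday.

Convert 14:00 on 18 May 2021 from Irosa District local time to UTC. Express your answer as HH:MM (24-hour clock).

00:30

1 March 2021 is a Monday, so the first Saturday is March 6.
1 September 2021 is a Wednesday, so Fridays fall on 3, 10, 17, 24; the last is September 24.
Daylight saving runs 6 March – 24 September; 18 May 2021 is inside that window, so Irosa District is at UTC+13:30.
14:00 local − 13h30m = 00:30 UTC.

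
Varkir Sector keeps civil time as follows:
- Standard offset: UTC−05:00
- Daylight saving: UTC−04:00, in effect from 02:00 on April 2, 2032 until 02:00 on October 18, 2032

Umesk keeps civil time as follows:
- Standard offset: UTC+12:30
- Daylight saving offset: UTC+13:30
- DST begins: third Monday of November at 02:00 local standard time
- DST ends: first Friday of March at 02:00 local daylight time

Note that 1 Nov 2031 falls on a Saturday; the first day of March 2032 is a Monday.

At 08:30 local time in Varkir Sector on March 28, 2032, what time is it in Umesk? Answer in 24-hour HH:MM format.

02:00

Daylight saving runs 2 April – 18 October; March 28, 2032 is outside that window, so Varkir Sector is on standard time at UTC−05:00.
08:30 Varkir Sector + 5h = 13:30 UTC.
1 November 2031 is a Saturday, so the first Monday is November 3 and the third is November 17.
1 March 2032 is a Monday, so the first Friday is March 5.
At the standard offset (UTC+12:30), 13:30 UTC + 12h30m = 02:00 Umesk standard time (rolling into the next day, 29 March 2032).
The standard-time date in Umesk, March 29, 2032, does not fall between 17 November 2031 and 5 March 2032, so daylight saving is not in effect and Umesk is at UTC+12:30.
13:30 UTC + 12h30m = 02:00 Umesk (rolling into the next day, 29 March 2032).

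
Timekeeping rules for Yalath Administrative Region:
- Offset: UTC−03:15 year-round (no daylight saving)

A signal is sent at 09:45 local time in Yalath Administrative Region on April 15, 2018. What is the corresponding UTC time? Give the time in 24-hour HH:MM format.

Yalath Administrative Region stays on UTC−03:15 all year.
09:45 local + 3h15m = 13:00 UTC.

13:00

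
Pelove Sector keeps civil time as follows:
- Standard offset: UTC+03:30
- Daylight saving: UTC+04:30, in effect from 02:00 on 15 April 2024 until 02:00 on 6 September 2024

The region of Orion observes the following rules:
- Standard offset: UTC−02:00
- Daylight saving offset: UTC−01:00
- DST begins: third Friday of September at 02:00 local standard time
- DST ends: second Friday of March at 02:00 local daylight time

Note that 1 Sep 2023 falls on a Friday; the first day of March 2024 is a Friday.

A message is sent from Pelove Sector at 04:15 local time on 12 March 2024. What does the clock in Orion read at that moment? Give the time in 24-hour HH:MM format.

22:45

12 March 2024 does not fall between 15 April and 6 September, so daylight saving is not in effect and Pelove Sector is at UTC+03:30.
04:15 Pelove Sector − 3h30m = 00:45 UTC.
1 September 2023 is a Friday, so the first Friday is September 1 and the third is September 15.
1 March 2024 is a Friday, so the first Friday is March 1 and the second is March 8.
At the standard offset (UTC−02:00), 00:45 UTC − 2h = 22:45 Orion standard time (rolling into the previous day, 11 March 2024).
The standard-time date in Orion, 11 March 2024, does not fall between 15 September 2023 and 8 March 2024, so daylight saving is not in effect and Orion is at UTC−02:00.
00:45 UTC − 2h = 22:45 Orion (rolling into the previous day, 11 March 2024).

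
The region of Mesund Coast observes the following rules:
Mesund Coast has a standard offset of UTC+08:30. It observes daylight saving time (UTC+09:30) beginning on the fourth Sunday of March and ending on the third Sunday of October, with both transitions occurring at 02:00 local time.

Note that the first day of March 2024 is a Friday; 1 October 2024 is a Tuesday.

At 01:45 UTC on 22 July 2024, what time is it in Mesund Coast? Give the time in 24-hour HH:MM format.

1 March 2024 is a Friday, so the first Sunday is March 3 and the fourth is March 24.
1 October 2024 is a Tuesday, so the first Sunday is October 6 and the third is October 20.
At the standard offset (UTC+08:30), 01:45 UTC + 8h30m = 10:15 Mesund Coast standard time.
Daylight saving runs 24 March – 20 October; the standard-time date in Mesund Coast, 22 July 2024, is inside that window, so Mesund Coast is at UTC+09:30.
01:45 UTC + 9h30m = 11:15 local.

11:15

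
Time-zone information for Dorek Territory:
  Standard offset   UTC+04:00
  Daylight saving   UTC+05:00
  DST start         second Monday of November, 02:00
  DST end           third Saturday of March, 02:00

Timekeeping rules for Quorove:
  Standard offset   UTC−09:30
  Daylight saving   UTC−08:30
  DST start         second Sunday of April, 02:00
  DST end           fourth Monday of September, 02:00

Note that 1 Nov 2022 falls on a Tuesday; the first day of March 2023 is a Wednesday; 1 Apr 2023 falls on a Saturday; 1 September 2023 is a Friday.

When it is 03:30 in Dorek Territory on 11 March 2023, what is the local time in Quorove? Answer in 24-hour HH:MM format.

1 November 2022 is a Tuesday, so the first Monday is November 7 and the second is November 14.
1 March 2023 is a Wednesday, so the first Saturday is March 4 and the third is March 18.
Daylight saving runs 14 November 2022 – 18 March 2023; 11 March 2023 is inside that window, so Dorek Territory is at UTC+05:00.
03:30 Dorek Territory − 5h = 22:30 UTC (rolling into the previous day, 10 March 2023).
1 April 2023 is a Saturday, so the first Sunday is April 2 and the second is April 9.
1 September 2023 is a Friday, so the first Monday is September 4 and the fourth is September 25.
At the standard offset (UTC−09:30), 22:30 UTC − 9h30m = 13:00 Quorove standard time.
The standard-time date in Quorove, 10 March 2023, is outside the daylight-saving period (9 April – 25 September), so Quorove is on standard time, UTC−09:30.
22:30 UTC − 9h30m = 13:00 Quorove.

13:00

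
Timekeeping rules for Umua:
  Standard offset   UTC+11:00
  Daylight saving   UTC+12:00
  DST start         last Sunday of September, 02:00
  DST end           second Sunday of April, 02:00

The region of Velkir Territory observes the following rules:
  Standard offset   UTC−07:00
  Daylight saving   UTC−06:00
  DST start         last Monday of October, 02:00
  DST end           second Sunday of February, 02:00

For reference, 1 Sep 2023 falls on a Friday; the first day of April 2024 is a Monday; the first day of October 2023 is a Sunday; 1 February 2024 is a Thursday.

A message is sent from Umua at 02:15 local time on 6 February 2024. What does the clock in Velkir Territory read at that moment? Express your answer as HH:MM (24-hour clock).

08:15

1 September 2023 is a Friday, so Sundays fall on 3, 10, 17, 24; the last is September 24.
1 April 2024 is a Monday, so the first Sunday is April 7 and the second is April 14.
6 February 2024 lies within the daylight-saving period (24 September 2023 – 14 April 2024), so Umua is on daylight time, UTC+12:00.
02:15 Umua − 12h = 14:15 UTC (rolling into the previous day, 5 February 2024).
1 October 2023 is a Sunday, so Mondays fall on 2, 9, 16, 23, 30; the last is October 30.
1 February 2024 is a Thursday, so the first Sunday is February 4 and the second is February 11.
At the standard offset (UTC−07:00), 14:15 UTC − 7h = 07:15 Velkir Territory standard time.
The standard-time date in Velkir Territory, 5 February 2024, lies within the daylight-saving period (30 October 2023 – 11 February 2024), so Velkir Territory is on daylight time, UTC−06:00.
14:15 UTC − 6h = 08:15 Velkir Territory.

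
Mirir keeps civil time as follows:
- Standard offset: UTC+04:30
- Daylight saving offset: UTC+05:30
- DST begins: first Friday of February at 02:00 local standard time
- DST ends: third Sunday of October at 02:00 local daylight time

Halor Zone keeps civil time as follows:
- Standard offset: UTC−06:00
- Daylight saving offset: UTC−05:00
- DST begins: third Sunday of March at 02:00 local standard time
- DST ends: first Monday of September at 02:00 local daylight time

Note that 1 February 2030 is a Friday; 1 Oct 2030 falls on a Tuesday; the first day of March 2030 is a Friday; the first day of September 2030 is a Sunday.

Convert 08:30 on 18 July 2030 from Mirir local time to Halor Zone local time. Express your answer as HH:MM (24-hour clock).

1 February 2030 is a Friday, so the first Friday is February 1.
1 October 2030 is a Tuesday, so the first Sunday is October 6 and the third is October 20.
18 July 2030 falls between 1 February and 20 October, so daylight saving is in effect and Mirir is at UTC+05:30.
08:30 Mirir − 5h30m = 03:00 UTC.
1 March 2030 is a Friday, so the first Sunday is March 3 and the third is March 17.
1 September 2030 is a Sunday, so the first Monday is September 2.
At the standard offset (UTC−06:00), 03:00 UTC − 6h = 21:00 Halor Zone standard time (rolling into the previous day, 17 July 2030).
The standard-time date in Halor Zone, 17 July 2030, lies within the daylight-saving period (17 March – 2 September), so Halor Zone is on daylight time, UTC−05:00.
03:00 UTC − 5h = 22:00 Halor Zone (rolling into the previous day, 17 July 2030).

22:00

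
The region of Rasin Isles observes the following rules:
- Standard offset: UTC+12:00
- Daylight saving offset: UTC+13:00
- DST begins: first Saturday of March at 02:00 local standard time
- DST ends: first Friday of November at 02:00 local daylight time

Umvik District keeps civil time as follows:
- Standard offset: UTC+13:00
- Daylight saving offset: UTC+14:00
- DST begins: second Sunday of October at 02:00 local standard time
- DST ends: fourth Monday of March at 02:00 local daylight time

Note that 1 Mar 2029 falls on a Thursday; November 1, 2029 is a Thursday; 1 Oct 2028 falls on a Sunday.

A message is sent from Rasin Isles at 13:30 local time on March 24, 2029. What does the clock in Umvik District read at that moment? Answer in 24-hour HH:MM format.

1 March 2029 is a Thursday, so the first Saturday is March 3.
1 November 2029 is a Thursday, so the first Friday is November 2.
March 24, 2029 lies within the daylight-saving period (3 March – 2 November), so Rasin Isles is on daylight time, UTC+13:00.
13:30 Rasin Isles − 13h = 00:30 UTC.
1 October 2028 is a Sunday, so the first Sunday is October 1 and the second is October 8.
1 March 2029 is a Thursday, so the first Monday is March 5 and the fourth is March 26.
At the standard offset (UTC+13:00), 00:30 UTC + 13h = 13:30 Umvik District standard time.
Daylight saving runs 8 October 2028 – 26 March 2029; the standard-time date in Umvik District, March 24, 2029, is inside that window, so Umvik District is at UTC+14:00.
00:30 UTC + 14h = 14:30 Umvik District.

14:30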